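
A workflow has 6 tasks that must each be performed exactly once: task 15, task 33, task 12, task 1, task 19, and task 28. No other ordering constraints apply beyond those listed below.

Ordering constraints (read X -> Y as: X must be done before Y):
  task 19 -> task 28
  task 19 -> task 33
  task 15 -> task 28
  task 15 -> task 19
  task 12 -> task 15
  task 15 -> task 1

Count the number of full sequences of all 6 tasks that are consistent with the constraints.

8

Task 12 is the only task with nothing required before it, so every ordering starts there.
Enumerating by repeatedly choosing an available task (one whose prerequisites are all placed) gives 8 distinct complete orderings.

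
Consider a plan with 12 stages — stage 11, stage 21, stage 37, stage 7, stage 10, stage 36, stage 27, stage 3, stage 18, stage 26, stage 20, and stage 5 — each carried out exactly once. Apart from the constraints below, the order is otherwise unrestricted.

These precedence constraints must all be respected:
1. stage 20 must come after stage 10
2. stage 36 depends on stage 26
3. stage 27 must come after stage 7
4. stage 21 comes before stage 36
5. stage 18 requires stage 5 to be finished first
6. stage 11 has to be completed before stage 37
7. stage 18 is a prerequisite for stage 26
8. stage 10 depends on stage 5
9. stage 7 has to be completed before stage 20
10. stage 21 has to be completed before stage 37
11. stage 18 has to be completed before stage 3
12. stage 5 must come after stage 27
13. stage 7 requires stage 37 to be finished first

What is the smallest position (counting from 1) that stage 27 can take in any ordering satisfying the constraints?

The stages that are forced before stage 27, directly or transitively, are stage 11, stage 21, stage 37, stage 7. That's 4 stages.
So at minimum 4 stages come before stage 27, putting stage 27 no earlier than position 5. That position is achievable by scheduling exactly those predecessors first.

5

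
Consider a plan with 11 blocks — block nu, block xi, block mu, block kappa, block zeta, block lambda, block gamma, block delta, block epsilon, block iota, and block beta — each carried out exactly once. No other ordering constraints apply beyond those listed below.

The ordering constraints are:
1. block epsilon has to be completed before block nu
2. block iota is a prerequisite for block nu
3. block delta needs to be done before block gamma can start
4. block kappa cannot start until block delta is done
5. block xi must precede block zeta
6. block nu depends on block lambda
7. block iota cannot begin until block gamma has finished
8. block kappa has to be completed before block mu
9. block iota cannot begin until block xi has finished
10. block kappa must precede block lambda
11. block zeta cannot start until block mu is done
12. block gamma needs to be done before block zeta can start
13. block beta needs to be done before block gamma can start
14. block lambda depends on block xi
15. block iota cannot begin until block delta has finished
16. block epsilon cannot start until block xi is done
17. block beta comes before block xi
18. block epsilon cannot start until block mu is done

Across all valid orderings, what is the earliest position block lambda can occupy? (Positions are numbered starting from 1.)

5

Every block that must precede block lambda has to come before it. Tracing all chains that end at block lambda, those blocks are: block xi, block kappa, block delta, block beta — 4 in total.
So at minimum 4 blocks come before block lambda, putting block lambda no earlier than position 5. That position is achievable by scheduling exactly those predecessors first.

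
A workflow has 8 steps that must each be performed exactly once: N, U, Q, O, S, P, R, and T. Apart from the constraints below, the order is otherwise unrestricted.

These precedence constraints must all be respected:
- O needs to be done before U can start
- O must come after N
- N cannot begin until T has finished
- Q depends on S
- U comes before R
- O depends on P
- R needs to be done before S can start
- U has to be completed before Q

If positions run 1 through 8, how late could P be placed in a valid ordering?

3

Following every chain forward from P, the steps that must come later are U, Q, O, S, R — 5 of them.
So at least 5 steps follow P, putting P no later than position 3. That position is achievable by scheduling everything else first.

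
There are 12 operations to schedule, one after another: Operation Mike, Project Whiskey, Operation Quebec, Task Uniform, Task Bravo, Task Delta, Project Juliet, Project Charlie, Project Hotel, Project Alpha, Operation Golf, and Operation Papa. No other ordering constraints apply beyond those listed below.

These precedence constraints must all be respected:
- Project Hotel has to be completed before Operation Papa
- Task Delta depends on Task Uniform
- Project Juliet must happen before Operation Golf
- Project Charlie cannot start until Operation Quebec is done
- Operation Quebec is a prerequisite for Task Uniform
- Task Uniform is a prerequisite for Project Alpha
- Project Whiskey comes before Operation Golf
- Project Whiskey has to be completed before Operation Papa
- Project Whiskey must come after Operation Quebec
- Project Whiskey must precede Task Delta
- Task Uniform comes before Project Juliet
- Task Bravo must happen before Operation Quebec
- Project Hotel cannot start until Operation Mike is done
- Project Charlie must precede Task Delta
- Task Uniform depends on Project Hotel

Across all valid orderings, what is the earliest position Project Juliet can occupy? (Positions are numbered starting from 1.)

The operations that are forced before Project Juliet, directly or transitively, are Operation Mike, Operation Quebec, Task Uniform, Task Bravo, Project Hotel. That's 5 operations.
With 5 mandatory predecessors, the earliest Project Juliet can sit is position 5+1 = 6, and placing just those 5 first achieves it.

6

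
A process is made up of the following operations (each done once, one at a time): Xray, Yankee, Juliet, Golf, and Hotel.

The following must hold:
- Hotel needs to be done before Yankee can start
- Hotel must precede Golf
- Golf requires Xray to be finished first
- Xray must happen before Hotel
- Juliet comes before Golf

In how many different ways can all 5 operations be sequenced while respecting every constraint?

7

The operations with no prerequisites are Xray, Juliet; any of them can be placed first.
Systematically extending each partial ordering one operation at a time and counting, there are 7 complete orderings.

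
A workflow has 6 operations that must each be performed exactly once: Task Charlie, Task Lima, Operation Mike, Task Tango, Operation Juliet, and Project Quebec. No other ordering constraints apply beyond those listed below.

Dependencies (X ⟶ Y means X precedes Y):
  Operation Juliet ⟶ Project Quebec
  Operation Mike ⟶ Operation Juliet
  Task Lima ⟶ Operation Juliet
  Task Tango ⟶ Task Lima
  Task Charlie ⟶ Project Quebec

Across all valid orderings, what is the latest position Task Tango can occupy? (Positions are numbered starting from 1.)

3

Every operation that must follow Task Tango has to come after it. Tracing all chains starting from Task Tango, those operations are: Task Lima, Operation Juliet, Project Quebec — 3 in total.
So at least 3 operations follow Task Tango, putting Task Tango no later than position 3. That position is achievable by scheduling everything else first.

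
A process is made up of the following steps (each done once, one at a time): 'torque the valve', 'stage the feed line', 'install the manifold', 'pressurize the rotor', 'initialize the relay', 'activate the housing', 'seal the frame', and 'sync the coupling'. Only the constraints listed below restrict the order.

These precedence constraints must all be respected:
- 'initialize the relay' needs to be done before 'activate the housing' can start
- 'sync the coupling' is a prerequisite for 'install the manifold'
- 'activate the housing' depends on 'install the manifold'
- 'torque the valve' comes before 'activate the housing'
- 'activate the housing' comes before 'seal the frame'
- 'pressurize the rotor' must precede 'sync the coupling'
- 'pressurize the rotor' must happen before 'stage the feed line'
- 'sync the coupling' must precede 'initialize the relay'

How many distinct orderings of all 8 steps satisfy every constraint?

The steps with no prerequisites are 'torque the valve', 'pressurize the rotor'; any of them can be placed first.
Counting all ways to extend the partial order to a total order gives 68.

68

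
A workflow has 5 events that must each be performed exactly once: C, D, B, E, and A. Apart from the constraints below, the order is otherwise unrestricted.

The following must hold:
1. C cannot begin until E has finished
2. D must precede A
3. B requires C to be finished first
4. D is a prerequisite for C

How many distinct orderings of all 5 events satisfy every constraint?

7

The events with no prerequisites are D, E; any of them can be placed first.
Enumerating by repeatedly choosing an available event (one whose prerequisites are all placed) gives 7 distinct complete orderings.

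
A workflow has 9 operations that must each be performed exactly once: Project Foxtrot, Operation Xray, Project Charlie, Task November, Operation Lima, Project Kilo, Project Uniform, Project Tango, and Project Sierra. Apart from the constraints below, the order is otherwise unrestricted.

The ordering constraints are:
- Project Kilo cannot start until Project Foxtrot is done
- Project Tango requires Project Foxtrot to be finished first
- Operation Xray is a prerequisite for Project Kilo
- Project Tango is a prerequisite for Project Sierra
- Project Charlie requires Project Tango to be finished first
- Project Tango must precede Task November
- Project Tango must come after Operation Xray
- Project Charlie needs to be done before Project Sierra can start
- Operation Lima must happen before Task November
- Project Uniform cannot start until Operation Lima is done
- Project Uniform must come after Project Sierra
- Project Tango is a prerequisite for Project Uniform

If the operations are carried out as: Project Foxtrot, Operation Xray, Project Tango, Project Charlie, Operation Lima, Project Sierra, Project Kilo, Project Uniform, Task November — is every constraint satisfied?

Going through the constraints one by one, each required predecessor appears earlier in the sequence than its dependent — e.g. Project Foxtrot (position 1) is before Project Kilo (position 7), as required.

Yes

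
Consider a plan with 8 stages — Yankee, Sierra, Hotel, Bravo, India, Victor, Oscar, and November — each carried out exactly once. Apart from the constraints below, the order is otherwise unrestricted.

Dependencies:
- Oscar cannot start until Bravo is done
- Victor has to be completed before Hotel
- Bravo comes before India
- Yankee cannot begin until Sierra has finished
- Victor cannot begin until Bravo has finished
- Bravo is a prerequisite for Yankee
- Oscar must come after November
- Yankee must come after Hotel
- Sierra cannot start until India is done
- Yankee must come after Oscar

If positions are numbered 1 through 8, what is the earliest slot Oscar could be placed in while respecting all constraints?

3

Every stage that must precede Oscar has to come before it. Tracing all chains that end at Oscar, those stages are: Bravo, November — 2 in total.
So at minimum 2 stages come before Oscar, putting Oscar no earlier than position 3. That position is achievable by scheduling exactly those predecessors first.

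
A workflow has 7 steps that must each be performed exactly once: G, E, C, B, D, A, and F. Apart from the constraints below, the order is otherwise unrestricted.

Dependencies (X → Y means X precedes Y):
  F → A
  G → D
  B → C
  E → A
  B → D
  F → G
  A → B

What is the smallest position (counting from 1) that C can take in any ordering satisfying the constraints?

5

Every step that must precede C has to come before it. Tracing all chains that end at C, those steps are: E, B, A, F — 4 in total.
With 4 mandatory predecessors, the earliest C can sit is position 4+1 = 5, and placing just those 4 first achieves it.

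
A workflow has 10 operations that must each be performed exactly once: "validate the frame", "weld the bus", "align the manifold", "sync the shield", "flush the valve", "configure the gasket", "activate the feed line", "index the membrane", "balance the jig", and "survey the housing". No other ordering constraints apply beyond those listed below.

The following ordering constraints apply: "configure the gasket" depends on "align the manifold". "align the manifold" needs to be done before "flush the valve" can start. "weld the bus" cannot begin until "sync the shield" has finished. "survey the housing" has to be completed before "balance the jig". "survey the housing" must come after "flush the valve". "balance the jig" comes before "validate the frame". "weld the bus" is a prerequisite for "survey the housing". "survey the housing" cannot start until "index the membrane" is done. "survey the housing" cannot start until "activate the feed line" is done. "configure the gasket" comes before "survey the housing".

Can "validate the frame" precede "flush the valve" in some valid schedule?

There is a dependency chain "flush the valve" → "survey the housing" → "balance the jig" → "validate the frame", so "validate the frame" always comes after "flush the valve".
So no valid ordering can have "validate the frame" before "flush the valve".

No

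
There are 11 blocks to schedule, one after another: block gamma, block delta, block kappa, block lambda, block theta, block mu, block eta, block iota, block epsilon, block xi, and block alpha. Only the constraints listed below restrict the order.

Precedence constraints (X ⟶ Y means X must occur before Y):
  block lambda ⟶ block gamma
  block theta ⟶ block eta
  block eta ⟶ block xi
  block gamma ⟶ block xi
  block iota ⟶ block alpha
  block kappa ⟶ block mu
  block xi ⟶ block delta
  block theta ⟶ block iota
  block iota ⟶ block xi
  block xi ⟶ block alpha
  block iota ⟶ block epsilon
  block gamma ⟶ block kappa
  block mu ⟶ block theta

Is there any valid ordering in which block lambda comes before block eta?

Block lambda is actually forced before block eta by the constraints, so certainly some valid ordering has block lambda first.

Yes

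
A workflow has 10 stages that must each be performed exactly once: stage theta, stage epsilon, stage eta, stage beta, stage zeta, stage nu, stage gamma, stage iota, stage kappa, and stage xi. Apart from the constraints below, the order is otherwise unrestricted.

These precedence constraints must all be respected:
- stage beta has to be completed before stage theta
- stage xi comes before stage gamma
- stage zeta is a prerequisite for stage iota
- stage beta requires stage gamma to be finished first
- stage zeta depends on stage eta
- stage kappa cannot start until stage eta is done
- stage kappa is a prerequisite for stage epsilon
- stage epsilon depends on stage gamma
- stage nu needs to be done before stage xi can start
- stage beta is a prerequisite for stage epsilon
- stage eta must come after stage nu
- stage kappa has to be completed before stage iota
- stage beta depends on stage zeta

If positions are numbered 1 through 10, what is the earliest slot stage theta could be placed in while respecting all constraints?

7

The stages that are forced before stage theta, directly or transitively, are stage eta, stage beta, stage zeta, stage nu, stage gamma, stage xi. That's 6 stages.
With 6 mandatory predecessors, the earliest stage theta can sit is position 6+1 = 7, and placing just those 6 first achieves it.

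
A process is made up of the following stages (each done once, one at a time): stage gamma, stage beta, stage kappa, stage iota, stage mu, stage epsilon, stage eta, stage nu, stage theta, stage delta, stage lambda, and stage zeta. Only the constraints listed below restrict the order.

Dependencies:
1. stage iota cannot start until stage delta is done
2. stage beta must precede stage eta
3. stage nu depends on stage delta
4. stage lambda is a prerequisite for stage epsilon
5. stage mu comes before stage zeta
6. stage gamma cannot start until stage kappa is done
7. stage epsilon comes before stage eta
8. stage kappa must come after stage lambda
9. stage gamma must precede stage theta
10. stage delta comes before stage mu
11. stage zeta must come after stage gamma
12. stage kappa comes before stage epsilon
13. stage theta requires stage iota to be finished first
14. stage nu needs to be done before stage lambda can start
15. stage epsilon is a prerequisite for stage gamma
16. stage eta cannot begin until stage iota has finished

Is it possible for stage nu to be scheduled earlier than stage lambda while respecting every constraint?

Yes

Every valid ordering already has stage nu before stage lambda (the constraints require it), so in particular at least one does.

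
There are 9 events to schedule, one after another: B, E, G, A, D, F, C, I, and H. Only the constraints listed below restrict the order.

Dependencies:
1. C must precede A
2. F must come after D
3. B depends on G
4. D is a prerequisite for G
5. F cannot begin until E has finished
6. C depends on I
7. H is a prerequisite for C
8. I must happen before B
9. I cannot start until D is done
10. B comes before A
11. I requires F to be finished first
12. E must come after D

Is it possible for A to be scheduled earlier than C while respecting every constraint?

Following C → A, C must precede A in every valid ordering.
So no valid ordering can have A before C.

No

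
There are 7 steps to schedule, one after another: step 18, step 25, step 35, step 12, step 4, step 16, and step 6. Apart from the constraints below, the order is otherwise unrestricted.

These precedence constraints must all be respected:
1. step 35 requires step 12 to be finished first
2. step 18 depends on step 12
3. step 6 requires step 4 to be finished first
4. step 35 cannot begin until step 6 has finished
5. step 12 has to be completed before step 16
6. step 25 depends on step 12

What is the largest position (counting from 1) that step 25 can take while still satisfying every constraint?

7

Step 25 has no required successors, so nothing stops it from going last (position 7).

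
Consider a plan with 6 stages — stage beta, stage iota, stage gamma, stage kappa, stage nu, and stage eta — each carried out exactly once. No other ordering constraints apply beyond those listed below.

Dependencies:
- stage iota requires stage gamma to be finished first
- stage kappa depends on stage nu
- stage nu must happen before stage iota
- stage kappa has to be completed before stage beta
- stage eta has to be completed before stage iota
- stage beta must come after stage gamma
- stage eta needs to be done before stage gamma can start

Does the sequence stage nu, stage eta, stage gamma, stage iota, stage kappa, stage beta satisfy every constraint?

Yes

Every stated constraint is respected: stage nu sits at position 1, ahead of stage kappa at position 5, and each of the other listed pairs likewise has the predecessor earlier in the sequence.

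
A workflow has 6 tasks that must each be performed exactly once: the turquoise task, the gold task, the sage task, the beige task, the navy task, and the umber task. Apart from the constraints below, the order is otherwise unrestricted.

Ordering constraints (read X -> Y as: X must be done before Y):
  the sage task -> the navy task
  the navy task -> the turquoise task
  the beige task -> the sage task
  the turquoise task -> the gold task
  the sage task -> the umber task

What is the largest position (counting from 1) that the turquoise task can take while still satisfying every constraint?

Following the constraints forward from the turquoise task, its only required successor is the gold task.
With 1 mandatory successor out of 6 tasks total, the latest slot for the turquoise task is 6−1 = 5, and it's reachable by doing all non-successors before the turquoise task.

5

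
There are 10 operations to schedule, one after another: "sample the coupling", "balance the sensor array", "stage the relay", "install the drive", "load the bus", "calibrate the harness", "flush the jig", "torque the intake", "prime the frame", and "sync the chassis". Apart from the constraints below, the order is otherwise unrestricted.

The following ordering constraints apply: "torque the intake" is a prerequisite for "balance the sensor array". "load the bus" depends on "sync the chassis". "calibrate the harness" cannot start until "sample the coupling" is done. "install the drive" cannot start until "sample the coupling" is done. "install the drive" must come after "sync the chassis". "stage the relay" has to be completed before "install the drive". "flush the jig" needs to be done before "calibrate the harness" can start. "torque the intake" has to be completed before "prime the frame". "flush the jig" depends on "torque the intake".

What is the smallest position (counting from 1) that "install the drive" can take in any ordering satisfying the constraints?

4

Every operation that must precede "install the drive" has to come before it. Tracing all chains that end at "install the drive", those operations are: "sample the coupling", "stage the relay", "sync the chassis" — 3 in total.
With 3 mandatory predecessors, the earliest "install the drive" can sit is position 3+1 = 4, and placing just those 3 first achieves it.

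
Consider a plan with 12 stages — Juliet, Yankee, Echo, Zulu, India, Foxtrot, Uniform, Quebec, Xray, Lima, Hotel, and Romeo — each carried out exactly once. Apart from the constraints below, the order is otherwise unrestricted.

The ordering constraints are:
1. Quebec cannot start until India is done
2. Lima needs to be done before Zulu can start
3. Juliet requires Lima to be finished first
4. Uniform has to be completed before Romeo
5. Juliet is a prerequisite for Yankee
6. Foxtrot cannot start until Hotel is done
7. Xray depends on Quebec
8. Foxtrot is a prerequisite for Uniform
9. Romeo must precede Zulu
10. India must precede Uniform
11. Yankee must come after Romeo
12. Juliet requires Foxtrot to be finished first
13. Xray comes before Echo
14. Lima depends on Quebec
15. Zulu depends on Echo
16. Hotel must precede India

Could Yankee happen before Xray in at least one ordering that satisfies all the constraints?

Yes

The constraints leave Yankee and Xray unordered relative to each other; nothing requires Xray earlier.
So a valid ordering placing Yankee earlier than Xray exists.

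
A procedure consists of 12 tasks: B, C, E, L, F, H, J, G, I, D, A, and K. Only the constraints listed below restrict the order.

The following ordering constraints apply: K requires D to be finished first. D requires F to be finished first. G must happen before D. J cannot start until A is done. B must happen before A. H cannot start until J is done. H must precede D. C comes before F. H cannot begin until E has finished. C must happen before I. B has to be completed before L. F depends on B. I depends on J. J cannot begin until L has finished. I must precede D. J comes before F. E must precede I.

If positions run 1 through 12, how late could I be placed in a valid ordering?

10

Following every chain forward from I, the tasks that must come later are D, K — 2 of them.
With 2 mandatory successors out of 12 tasks total, the latest slot for I is 12−2 = 10, and it's reachable by doing all non-successors before I.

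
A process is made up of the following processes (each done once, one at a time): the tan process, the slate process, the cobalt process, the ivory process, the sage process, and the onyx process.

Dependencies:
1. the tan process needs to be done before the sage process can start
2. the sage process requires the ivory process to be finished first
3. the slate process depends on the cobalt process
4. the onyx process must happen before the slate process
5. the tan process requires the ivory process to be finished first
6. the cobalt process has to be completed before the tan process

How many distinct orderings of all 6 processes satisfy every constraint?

26

The processes with no prerequisites are the cobalt process, the ivory process, the onyx process; any of them can be placed first.
Systematically extending each partial ordering one process at a time and counting, there are 26 complete orderings.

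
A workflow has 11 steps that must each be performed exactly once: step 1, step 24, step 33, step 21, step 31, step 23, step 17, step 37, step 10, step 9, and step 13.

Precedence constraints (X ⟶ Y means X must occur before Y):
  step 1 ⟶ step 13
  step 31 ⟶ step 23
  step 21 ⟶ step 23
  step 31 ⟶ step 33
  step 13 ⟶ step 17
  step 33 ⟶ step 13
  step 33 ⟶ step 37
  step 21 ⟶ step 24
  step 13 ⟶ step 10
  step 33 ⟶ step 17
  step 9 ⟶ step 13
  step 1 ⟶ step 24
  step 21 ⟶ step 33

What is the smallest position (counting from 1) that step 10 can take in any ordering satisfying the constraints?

7

Every step that must precede step 10 has to come before it. Tracing all chains that end at step 10, those steps are: step 1, step 33, step 21, step 31, step 9, step 13 — 6 in total.
So at minimum 6 steps come before step 10, putting step 10 no earlier than position 7. That position is achievable by scheduling exactly those predecessors first.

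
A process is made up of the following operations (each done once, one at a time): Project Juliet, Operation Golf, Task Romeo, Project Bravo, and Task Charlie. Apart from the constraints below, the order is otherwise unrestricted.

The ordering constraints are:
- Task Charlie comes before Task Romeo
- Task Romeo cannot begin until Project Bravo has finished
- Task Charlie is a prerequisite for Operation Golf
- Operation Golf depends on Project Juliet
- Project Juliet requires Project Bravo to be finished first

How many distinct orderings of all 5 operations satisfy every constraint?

The operations with no prerequisites are Project Bravo, Task Charlie; any of them can be placed first.
Enumerating by repeatedly choosing an available operation (one whose prerequisites are all placed) gives 8 distinct complete orderings.

8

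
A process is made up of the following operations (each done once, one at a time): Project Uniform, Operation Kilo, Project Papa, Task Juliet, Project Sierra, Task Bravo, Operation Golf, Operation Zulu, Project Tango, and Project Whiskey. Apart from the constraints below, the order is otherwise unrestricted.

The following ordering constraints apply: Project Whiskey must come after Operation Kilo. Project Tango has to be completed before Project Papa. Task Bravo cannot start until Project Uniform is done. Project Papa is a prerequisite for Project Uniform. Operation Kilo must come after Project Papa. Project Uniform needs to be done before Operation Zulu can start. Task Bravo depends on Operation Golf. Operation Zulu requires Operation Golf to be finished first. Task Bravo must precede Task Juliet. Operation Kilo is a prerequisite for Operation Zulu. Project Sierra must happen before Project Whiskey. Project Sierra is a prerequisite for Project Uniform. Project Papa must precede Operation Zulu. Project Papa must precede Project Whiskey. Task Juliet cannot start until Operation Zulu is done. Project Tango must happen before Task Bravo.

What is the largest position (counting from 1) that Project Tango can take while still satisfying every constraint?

The operations that are forced after Project Tango, directly or by a chain of constraints, are Project Uniform, Operation Kilo, Project Papa, Task Juliet, Task Bravo, Operation Zulu, Project Whiskey. That's 7 operations.
With 7 mandatory successors out of 10 operations total, the latest slot for Project Tango is 10−7 = 3, and it's reachable by doing all non-successors before Project Tango.

3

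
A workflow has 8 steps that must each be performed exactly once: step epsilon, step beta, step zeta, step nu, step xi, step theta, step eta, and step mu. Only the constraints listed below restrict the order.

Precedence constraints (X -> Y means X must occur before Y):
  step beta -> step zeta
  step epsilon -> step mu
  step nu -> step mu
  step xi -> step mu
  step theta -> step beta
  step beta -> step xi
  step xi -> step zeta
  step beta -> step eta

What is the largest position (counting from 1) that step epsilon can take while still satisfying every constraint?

The only step forced after step epsilon (directly or by a chain) is step mu.
So at least 1 step follows step epsilon, putting step epsilon no later than position 7. That position is achievable by scheduling everything else first.

7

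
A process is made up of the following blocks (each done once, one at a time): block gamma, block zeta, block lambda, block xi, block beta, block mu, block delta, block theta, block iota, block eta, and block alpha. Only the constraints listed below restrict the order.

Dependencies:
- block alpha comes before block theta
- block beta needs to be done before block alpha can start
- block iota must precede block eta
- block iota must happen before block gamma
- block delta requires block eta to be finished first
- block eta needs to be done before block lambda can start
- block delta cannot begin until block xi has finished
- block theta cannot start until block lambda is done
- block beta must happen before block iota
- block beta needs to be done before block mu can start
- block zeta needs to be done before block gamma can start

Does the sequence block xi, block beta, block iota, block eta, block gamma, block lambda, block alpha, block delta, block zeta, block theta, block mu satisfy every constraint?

The sequence places block gamma ahead of block zeta.
That contradicts the constraint that block zeta must precede block gamma.

No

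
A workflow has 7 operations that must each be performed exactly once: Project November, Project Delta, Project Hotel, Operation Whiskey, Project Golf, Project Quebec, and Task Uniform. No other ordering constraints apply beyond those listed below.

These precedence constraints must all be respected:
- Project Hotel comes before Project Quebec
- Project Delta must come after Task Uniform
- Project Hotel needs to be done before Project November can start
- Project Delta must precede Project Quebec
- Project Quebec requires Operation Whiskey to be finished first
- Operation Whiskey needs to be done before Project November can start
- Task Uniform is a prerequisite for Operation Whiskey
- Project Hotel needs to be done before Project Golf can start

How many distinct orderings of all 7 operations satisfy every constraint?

87

The operations with no prerequisites are Project Hotel, Task Uniform; any of them can be placed first.
Systematically extending each partial ordering one operation at a time and counting, there are 87 complete orderings.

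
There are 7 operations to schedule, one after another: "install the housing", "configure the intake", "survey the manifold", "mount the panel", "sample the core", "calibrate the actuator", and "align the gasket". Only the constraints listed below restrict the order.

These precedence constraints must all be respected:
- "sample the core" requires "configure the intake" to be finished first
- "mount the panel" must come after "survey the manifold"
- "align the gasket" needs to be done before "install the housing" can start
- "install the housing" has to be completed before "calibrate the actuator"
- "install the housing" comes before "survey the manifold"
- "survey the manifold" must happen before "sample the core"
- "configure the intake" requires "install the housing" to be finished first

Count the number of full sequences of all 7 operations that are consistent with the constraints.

25

"align the gasket" is the only operation with nothing required before it, so every ordering starts there.
Counting all ways to extend the partial order to a total order gives 25.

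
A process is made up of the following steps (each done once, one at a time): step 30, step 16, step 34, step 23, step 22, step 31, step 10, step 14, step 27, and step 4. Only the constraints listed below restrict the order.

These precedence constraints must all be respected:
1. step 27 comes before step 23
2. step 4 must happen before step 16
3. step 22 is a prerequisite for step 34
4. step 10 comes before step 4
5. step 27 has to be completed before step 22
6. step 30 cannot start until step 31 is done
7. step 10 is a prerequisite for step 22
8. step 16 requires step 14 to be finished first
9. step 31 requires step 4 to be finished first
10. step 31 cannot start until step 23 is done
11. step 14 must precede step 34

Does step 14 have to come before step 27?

Step 14 and step 27 are not related by any chain of constraints.
So step 14 can come before step 27 or after — it is not forced.

No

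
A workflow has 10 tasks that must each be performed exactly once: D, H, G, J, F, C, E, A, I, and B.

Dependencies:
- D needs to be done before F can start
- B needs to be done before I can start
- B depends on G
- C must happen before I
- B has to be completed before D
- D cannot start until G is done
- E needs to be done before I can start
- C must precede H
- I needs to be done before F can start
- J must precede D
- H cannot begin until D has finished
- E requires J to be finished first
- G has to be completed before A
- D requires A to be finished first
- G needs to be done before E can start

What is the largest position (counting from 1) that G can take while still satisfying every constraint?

The tasks that are forced after G, directly or by a chain of constraints, are D, H, F, E, A, I, B. That's 7 tasks.
With 7 mandatory successors out of 10 tasks total, the latest slot for G is 10−7 = 3, and it's reachable by doing all non-successors before G.

3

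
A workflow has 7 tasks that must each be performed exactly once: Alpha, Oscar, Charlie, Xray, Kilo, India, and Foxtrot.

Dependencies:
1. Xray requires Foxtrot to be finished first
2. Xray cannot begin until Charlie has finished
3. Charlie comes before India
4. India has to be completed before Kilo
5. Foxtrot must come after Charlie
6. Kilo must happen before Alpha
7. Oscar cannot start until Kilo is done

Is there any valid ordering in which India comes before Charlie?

There is a dependency chain Charlie → India, so India always comes after Charlie.
Hence India can never be scheduled before Charlie.

No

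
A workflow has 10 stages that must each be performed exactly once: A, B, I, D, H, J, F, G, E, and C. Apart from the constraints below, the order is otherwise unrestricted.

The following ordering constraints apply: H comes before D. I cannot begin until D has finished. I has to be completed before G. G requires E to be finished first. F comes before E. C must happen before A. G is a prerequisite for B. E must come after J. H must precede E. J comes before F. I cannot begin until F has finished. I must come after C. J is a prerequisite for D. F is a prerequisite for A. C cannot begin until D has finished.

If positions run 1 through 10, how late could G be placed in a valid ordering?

The only stage forced after G (directly or by a chain) is B.
So at least 1 stage follows G, putting G no later than position 9. That position is achievable by scheduling everything else first.

9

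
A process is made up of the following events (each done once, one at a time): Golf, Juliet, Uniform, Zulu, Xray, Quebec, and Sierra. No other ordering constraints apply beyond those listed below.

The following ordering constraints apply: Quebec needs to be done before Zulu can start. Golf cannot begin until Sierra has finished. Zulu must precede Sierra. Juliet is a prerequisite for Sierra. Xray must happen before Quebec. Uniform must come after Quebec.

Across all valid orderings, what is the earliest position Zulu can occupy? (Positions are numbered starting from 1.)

3

Every event that must precede Zulu has to come before it. Tracing all chains that end at Zulu, those events are: Xray, Quebec — 2 in total.
So at minimum 2 events come before Zulu, putting Zulu no earlier than position 3. That position is achievable by scheduling exactly those predecessors first.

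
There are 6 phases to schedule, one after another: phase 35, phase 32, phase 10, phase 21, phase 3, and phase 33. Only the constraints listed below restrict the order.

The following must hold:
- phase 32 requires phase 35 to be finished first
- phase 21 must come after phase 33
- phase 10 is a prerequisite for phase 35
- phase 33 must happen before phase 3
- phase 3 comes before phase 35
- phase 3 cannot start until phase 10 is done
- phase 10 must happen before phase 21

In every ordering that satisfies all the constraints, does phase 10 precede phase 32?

Yes

There is a constraint chain phase 10 → phase 35 → phase 32.
So phase 10 must precede phase 32 in any valid ordering.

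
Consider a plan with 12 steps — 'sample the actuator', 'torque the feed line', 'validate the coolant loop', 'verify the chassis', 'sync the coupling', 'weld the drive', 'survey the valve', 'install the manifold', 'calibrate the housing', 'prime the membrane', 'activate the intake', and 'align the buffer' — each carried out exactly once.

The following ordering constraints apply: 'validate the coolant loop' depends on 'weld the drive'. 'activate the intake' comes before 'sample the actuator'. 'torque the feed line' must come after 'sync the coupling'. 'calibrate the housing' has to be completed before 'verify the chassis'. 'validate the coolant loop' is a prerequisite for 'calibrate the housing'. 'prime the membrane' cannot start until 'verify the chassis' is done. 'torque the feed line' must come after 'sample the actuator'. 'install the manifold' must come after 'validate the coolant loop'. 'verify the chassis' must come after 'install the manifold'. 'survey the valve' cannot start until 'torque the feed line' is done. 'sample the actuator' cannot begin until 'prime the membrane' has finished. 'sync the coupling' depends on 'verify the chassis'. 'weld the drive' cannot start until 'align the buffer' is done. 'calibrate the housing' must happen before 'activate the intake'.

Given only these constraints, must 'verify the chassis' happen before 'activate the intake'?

No chain of constraints connects 'verify the chassis' to 'activate the intake' in either direction.
A valid ordering placing 'activate the intake' before 'verify the chassis' exists, so the answer is no.

No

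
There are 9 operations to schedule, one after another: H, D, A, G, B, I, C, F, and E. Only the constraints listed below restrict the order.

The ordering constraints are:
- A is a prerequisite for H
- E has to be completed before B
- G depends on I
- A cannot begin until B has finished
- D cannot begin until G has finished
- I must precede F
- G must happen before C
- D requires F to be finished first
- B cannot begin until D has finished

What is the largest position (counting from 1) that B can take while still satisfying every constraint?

7

Every operation that must follow B has to come after it. Tracing all chains starting from B, those operations are: H, A — 2 in total.
So at least 2 operations follow B, putting B no later than position 7. That position is achievable by scheduling everything else first.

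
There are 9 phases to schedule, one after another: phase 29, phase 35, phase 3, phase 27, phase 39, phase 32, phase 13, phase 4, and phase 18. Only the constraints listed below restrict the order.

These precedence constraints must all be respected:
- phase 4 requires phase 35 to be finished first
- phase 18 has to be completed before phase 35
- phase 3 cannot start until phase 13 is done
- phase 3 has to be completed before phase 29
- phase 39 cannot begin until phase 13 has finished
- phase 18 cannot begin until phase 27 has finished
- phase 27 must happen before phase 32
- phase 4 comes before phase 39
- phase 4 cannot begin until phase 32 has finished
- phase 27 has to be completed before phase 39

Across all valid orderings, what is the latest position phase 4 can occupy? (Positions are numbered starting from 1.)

8

The only phase forced after phase 4 (directly or by a chain) is phase 39.
With 1 mandatory successor out of 9 phases total, the latest slot for phase 4 is 9−1 = 8, and it's reachable by doing all non-successors before phase 4.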